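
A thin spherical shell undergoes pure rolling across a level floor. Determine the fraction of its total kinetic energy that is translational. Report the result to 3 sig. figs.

For this body I = (2/3)MR², i.e. k = I/(MR²) = 2/3.
Since ω = v/R, the translational part is ½Mv² and the rotational part is ½I(v/R)² = ½kMv²; the total is ½(1+k)Mv².
The translational fraction is therefore 1/(1+k) = 1/1.667 ≈ 0.600.

fraction ≈ 0.600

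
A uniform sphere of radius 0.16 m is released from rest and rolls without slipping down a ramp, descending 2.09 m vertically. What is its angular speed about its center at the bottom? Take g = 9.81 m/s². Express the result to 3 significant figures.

For this body I = (2/5)MR², i.e. k = I/(MR²) = 0.4.
Pure rolling means v = ωR; then KE = ½Mv² + ½I(v/R)² = ½(1+k)Mv² = (7/10)Mv².
Energy conservation Mgh = ½(1+k)Mv² gives v = √(2gh/(1+k)) = √(2 × 9.81 × 2.09 / 1.4) = 5.412 m/s.
Then ω = v/R = 5.412 / 0.16 ≈ 33.8 rad/s.

ω ≈ 33.8 rad/s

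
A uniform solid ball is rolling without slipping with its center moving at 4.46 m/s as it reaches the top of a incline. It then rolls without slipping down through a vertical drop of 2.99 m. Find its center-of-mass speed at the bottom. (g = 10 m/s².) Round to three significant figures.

v ≈ 7.91 m/s

For this body I = (2/5)MR², i.e. k = I/(MR²) = 0.4.
The rolling condition ω = v/R makes the rotational term ½I(v/R)² = ½kMv², so KE_total = ½(1+k)Mv² = (7/10)Mv².
Conserving energy between top and bottom: (7/10)Mv² = (7/10)Mv₀² + Mgh, hence v² = v₀² + 2gh/(1+k).
v = √(4.46² + 2×10×2.99/1.4) = √62.61 ≈ 7.91 m/s.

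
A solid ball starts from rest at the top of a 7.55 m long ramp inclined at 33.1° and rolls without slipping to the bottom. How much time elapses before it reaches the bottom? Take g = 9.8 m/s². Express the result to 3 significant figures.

For this body I = (2/5)MR², i.e. k = I/(MR²) = 0.4.
Newton's second law down the slope: Mg sinθ − f = Ma. The torque equation fR = Iα (with α = a/R) gives f = kMa.
Hence a = g sinθ/(1+k) = 9.8×sin33.1°/1.4 = 3.823 m/s².
With constant a from rest, t = √(2L/a) = √(2·7.55/3.823) ≈ 1.99 s.

t ≈ 1.99 s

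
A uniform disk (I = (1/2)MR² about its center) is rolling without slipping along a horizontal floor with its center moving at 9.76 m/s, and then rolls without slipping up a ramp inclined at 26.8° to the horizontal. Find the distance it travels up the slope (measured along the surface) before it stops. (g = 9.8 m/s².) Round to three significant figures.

Here I = (1/2)MR², so the shape factor k = I/(MR²) = 0.5.
Pure rolling means v = ωR; then KE = ½Mv² + ½I(v/R)² = ½(1+k)Mv² = (3/4)Mv².
Setting this equal to Mgh gives the vertical rise h = (1+k)v₀²/(2g) = 1.5×9.76²/(2×9.8) = 7.29 m.
The distance along the slope is d = h/sinθ = 7.29/sin26.8° ≈ 16.2 m.

d ≈ 16.2 m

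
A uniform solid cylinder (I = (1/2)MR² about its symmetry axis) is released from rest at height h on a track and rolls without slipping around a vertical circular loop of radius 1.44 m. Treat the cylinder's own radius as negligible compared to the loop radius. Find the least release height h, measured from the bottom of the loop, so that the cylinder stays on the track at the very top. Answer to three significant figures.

h_min ≈ 3.96 m

Here I = (1/2)MR², so the shape factor k = I/(MR²) = 0.5.
At the top, contact is just lost when gravity alone supplies the centripetal force: Mg = Mv_top²/r, i.e. v_top² = gr.
With ω = v/R, the kinetic energy at speed v is ½(1+k)Mv² = (3/4)Mv².
Energy conservation from release (height h) to the top (height 2r): Mgh = Mg(2r) + (3/4)M·gr.
Thus h_min = 2r + (1+k)r/2 = r(2 + 1.5/2) = 1.44 × 2.75 ≈ 3.96 m.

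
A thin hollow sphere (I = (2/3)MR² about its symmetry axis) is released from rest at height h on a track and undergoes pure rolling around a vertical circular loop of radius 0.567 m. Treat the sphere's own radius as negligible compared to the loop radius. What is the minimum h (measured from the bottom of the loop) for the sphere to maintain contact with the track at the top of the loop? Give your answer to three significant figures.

The moment of inertia is (2/3)MR², giving k ≡ I/(MR²) = 2/3.
At the top of the loop, the minimum-contact condition is Mg = Mv_top²/r, so v_top² = gr.
With ω = v/R, the kinetic energy at speed v is ½(1+k)Mv² = (5/6)Mv².
Energy conservation from release (height h) to the top (height 2r): Mgh = Mg(2r) + (5/6)M·gr.
Thus h_min = 2r + (1+k)r/2 = r(2 + 1.667/2) = 0.567 × 2.833 ≈ 1.61 m.

h_min ≈ 1.61 m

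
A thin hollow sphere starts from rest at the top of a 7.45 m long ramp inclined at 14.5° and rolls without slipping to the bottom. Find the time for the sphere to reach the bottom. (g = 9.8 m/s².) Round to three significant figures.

t ≈ 3.18 s

With I = (2/3)MR², the ratio k = I/(MR²) is 2/3.
Along the incline Mg sinθ − f = Ma, and torque about the center fR = Iα = kMR²(a/R) gives f = kMa.
Hence a = g sinθ/(1+k) = 9.8×sin14.5°/1.667 = 1.472 m/s².
With constant a from rest, t = √(2L/a) = √(2·7.45/1.472) ≈ 3.18 s.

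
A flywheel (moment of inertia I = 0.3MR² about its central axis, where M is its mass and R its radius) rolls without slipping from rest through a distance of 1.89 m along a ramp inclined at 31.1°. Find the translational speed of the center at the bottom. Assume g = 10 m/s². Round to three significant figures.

The moment of inertia is 0.3MR², giving k ≡ I/(MR²) = 0.3.
Pure rolling means v = ωR; then KE = ½Mv² + ½I(v/R)² = ½(1+k)Mv² = (13/20)Mv².
The vertical drop is h = L sinθ = 1.89 × sin31.1° = 0.9762 m.
Setting Mgh = (13/20)Mv² gives v = √(2gh/(1+k)) = √(2·10·0.9762/1.3) ≈ 3.88 m/s.

v ≈ 3.88 m/s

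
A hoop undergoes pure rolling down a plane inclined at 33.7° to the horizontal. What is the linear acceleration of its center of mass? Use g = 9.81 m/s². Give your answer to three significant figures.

With I = MR², the ratio k = I/(MR²) is 1.
Translational: Mg sinθ − f = Ma. Rotational about the CM: fR = Iα = kMRa, so f = kMa.
Eliminating f: Mg sinθ = (1+k)Ma, so a = g sinθ/(1+k) = 9.81 × sin33.7° / 2 ≈ 2.72 m/s².

a ≈ 2.72 m/s²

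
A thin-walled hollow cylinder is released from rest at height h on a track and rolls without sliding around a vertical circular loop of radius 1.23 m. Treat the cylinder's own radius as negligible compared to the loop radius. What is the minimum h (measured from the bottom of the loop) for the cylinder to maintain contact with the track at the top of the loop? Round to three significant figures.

h_min ≈ 3.69 m

With I = MR², the ratio k = I/(MR²) is 1.
At the top of the loop, the minimum-contact condition is Mg = Mv_top²/r, so v_top² = gr.
With ω = v/R, the kinetic energy at speed v is ½(1+k)Mv² = Mv².
Energy conservation from release (height h) to the top (height 2r): Mgh = Mg(2r) + M·gr.
Thus h_min = 2r + (1+k)r/2 = r(2 + 2/2) = 1.23 × 3 ≈ 3.69 m.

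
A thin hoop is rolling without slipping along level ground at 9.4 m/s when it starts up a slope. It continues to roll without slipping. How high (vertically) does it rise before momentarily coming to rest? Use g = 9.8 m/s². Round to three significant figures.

For this body I = MR², i.e. k = I/(MR²) = 1.
Pure rolling means v = ωR; then KE = ½Mv² + ½I(v/R)² = ½(1+k)Mv² = Mv².
At the top the kinetic energy is zero, so Mv₀² = Mgh.
Thus h = (1+k)v₀²/(2g) = 2 × 9.4² / (2 × 9.8) ≈ 9.02 m.

h ≈ 9.02 m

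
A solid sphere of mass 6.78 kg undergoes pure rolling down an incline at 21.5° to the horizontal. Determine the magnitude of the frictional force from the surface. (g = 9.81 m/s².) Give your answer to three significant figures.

f ≈ 6.96 N

Here I = (2/5)MR², so the shape factor k = I/(MR²) = 0.4.
Translational: Mg sinθ − f = Ma. Rotational about the CM: fR = Iα = kMRa, so f = kMa.
Combining, a = g sinθ/(1+k) and f = kMa = kMg sinθ/(1+k).
f = 0.4 × 6.78 × 9.81 × sin21.5° / 1.4 ≈ 6.96 N.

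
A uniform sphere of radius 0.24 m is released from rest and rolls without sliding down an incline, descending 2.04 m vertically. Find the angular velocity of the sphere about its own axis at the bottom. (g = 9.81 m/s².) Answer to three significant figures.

ω ≈ 22.3 rad/s

With I = (2/5)MR², the ratio k = I/(MR²) is 0.4.
Pure rolling means v = ωR; then KE = ½Mv² + ½I(v/R)² = ½(1+k)Mv² = (7/10)Mv².
Energy conservation Mgh = ½(1+k)Mv² gives v = √(2gh/(1+k)) = √(2 × 9.81 × 2.04 / 1.4) = 5.347 m/s.
Then ω = v/R = 5.347 / 0.24 ≈ 22.3 rad/s.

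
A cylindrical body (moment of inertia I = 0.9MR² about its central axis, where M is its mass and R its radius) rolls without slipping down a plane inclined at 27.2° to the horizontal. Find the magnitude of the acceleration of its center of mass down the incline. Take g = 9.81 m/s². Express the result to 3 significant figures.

With I = 0.9MR², the ratio k = I/(MR²) is 0.9.
Translational: Mg sinθ − f = Ma. Rotational about the CM: fR = Iα = kMRa, so f = kMa.
Eliminating f: Mg sinθ = (1+k)Ma, so a = g sinθ/(1+k) = 9.81 × sin27.2° / 1.9 ≈ 2.36 m/s².

a ≈ 2.36 m/s²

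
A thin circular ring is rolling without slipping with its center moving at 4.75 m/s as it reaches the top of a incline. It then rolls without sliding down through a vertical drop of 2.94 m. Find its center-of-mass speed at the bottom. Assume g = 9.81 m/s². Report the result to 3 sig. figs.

v ≈ 7.17 m/s

For this body I = MR², i.e. k = I/(MR²) = 1.
The rolling condition ω = v/R makes the rotational term ½I(v/R)² = ½kMv², so KE_total = ½(1+k)Mv² = Mv².
Conserving energy between top and bottom: Mv² = Mv₀² + Mgh, hence v² = v₀² + 2gh/(1+k).
v = √(4.75² + 2×9.81×2.94/2) = √51.4 ≈ 7.17 m/s.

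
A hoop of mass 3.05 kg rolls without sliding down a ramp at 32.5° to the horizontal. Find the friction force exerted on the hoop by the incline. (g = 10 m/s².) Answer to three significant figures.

f ≈ 8.19 N

Here I = MR², so the shape factor k = I/(MR²) = 1.
Newton's second law down the slope: Mg sinθ − f = Ma. The torque equation fR = Iα (with α = a/R) gives f = kMa.
Combining, a = g sinθ/(1+k) and f = kMa = kMg sinθ/(1+k).
f = 1 × 3.05 × 10 × sin32.5° / 2 ≈ 8.19 N.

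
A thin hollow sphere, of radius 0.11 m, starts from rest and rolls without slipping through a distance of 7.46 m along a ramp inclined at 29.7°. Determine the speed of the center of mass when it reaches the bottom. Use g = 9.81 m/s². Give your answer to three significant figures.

v ≈ 6.60 m/s

The moment of inertia is (2/3)MR², giving k ≡ I/(MR²) = 2/3.
Rolling without slipping gives ω = v/R, so the total kinetic energy is ½Mv² + ½Iω² = ½(1+k)Mv² = (5/6)Mv².
The vertical drop is h = L sinθ = 7.46 × sin29.7° = 3.696 m.
Energy conservation: Mgh = (5/6)Mv², so v = √(2gh/(1+k)) = √(2 × 9.81 × 3.696 / 1.667) ≈ 6.60 m/s.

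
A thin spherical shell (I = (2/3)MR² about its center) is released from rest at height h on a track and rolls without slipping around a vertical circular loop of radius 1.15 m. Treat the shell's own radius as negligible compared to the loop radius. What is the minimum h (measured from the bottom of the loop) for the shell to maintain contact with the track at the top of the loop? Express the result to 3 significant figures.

The moment of inertia is (2/3)MR², giving k ≡ I/(MR²) = 2/3.
At the top of the loop, the minimum-contact condition is Mg = Mv_top²/r, so v_top² = gr.
With ω = v/R, the kinetic energy at speed v is ½(1+k)Mv² = (5/6)Mv².
Energy conservation from release (height h) to the top (height 2r): Mgh = Mg(2r) + (5/6)M·gr.
Thus h_min = 2r + (1+k)r/2 = r(2 + 1.667/2) = 1.15 × 2.833 ≈ 3.26 m.

h_min ≈ 3.26 m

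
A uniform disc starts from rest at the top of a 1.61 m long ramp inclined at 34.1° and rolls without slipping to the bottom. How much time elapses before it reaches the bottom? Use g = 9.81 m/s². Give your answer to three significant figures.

With I = (1/2)MR², the ratio k = I/(MR²) is 0.5.
Newton's second law down the slope: Mg sinθ − f = Ma. The torque equation fR = Iα (with α = a/R) gives f = kMa.
Hence a = g sinθ/(1+k) = 9.81×sin34.1°/1.5 = 3.667 m/s².
With constant a from rest, t = √(2L/a) = √(2·1.61/3.667) ≈ 0.937 s.

t ≈ 0.937 s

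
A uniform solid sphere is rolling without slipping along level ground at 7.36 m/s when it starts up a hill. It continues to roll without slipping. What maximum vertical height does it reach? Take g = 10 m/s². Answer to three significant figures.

The moment of inertia is (2/5)MR², giving k ≡ I/(MR²) = 0.4.
The rolling condition ω = v/R makes the rotational term ½I(v/R)² = ½kMv², so KE_total = ½(1+k)Mv² = (7/10)Mv².
All of this converts to potential energy at the highest point: (7/10)Mv₀² = Mgh.
Thus h = (1+k)v₀²/(2g) = 1.4 × 7.36² / (2 × 10) ≈ 3.79 m.

h ≈ 3.79 m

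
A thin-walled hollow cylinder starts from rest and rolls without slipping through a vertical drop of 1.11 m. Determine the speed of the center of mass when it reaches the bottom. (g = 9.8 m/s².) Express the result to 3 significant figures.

With I = MR², the ratio k = I/(MR²) is 1.
Rolling without slipping gives ω = v/R, so the total kinetic energy is ½Mv² + ½Iω² = ½(1+k)Mv² = Mv².
Setting Mgh = Mv² gives v = √(2gh/(1+k)) = √(2·9.8·1.11/2) ≈ 3.30 m/s.

v ≈ 3.30 m/s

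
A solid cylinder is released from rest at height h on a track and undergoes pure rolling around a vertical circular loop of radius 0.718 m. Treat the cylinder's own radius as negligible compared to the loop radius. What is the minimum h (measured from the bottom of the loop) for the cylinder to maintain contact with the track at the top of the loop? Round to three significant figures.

The moment of inertia is (1/2)MR², giving k ≡ I/(MR²) = 0.5.
At the top, contact is just lost when gravity alone supplies the centripetal force: Mg = Mv_top²/r, i.e. v_top² = gr.
With ω = v/R, the kinetic energy at speed v is ½(1+k)Mv² = (3/4)Mv².
Energy conservation from release (height h) to the top (height 2r): Mgh = Mg(2r) + (3/4)M·gr.
Thus h_min = 2r + (1+k)r/2 = r(2 + 1.5/2) = 0.718 × 2.75 ≈ 1.97 m.

h_min ≈ 1.97 m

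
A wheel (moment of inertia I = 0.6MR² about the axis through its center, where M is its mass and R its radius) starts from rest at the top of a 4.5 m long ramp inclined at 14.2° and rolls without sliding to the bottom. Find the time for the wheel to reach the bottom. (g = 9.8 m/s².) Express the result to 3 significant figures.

With I = 0.6MR², the ratio k = I/(MR²) is 0.6.
Along the incline Mg sinθ − f = Ma, and torque about the center fR = Iα = kMR²(a/R) gives f = kMa.
Hence a = g sinθ/(1+k) = 9.8×sin14.2°/1.6 = 1.503 m/s².
With constant a from rest, t = √(2L/a) = √(2·4.5/1.503) ≈ 2.45 s.

t ≈ 2.45 s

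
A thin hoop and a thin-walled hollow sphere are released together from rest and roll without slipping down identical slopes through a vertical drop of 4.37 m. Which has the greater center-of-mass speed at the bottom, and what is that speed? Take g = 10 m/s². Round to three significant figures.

the thin-walled hollow sphere, at v ≈ 7.24 m/s

For rolling without slipping, Mgh = ½(1+k)Mv² where k = I/(MR²), so v = √(2gh/(1+k)).
Thin hoop: k = 1, giving v = √(2×10×4.37/2) = 6.611 m/s.
Thin-walled hollow sphere: k = 2/3, giving v = √(2×10×4.37/1.667) = 7.242 m/s.
The smaller k wins: the thin-walled hollow sphere, at ≈ 7.24 m/s.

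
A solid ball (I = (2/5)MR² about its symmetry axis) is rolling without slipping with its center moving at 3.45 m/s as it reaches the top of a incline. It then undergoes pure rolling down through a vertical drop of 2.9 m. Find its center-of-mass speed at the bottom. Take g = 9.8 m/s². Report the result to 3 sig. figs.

With I = (2/5)MR², the ratio k = I/(MR²) is 0.4.
Rolling without slipping gives ω = v/R, so the total kinetic energy is ½Mv² + ½Iω² = ½(1+k)Mv² = (7/10)Mv².
Energy conservation: (7/10)Mv₀² + Mgh = (7/10)Mv², so v² = v₀² + 2gh/(1+k).
v = √(3.45² + 2×9.8×2.9/1.4) = √52.5 ≈ 7.25 m/s.

v ≈ 7.25 m/s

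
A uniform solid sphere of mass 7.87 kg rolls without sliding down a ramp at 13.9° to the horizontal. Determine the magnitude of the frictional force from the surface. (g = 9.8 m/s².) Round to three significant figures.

f ≈ 5.29 N

For this body I = (2/5)MR², i.e. k = I/(MR²) = 0.4.
Newton's second law down the slope: Mg sinθ − f = Ma. The torque equation fR = Iα (with α = a/R) gives f = kMa.
Combining, a = g sinθ/(1+k) and f = kMa = kMg sinθ/(1+k).
f = 0.4 × 7.87 × 9.8 × sin13.9° / 1.4 ≈ 5.29 N.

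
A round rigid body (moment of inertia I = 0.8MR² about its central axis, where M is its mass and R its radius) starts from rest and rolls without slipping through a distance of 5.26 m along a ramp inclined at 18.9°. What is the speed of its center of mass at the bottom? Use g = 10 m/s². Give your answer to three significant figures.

v ≈ 4.35 m/s

For this body I = 0.8MR², i.e. k = I/(MR²) = 0.8.
Pure rolling means v = ωR; then KE = ½Mv² + ½I(v/R)² = ½(1+k)Mv² = (9/10)Mv².
The vertical drop is h = L sinθ = 5.26 × sin18.9° = 1.704 m.
Energy conservation: Mgh = (9/10)Mv², so v = √(2gh/(1+k)) = √(2 × 10 × 1.704 / 1.8) ≈ 4.35 m/s.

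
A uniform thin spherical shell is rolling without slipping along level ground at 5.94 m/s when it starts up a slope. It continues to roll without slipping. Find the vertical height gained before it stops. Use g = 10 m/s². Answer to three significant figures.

h ≈ 2.94 m

For this body I = (2/3)MR², i.e. k = I/(MR²) = 2/3.
Since it rolls without slipping, ω = v/R and KE = ½Mv² + ½Iω² = ½(1+k)Mv² = (5/6)Mv².
All of this converts to potential energy at the highest point: (5/6)Mv₀² = Mgh.
Thus h = (1+k)v₀²/(2g) = 1.667 × 5.94² / (2 × 10) ≈ 2.94 m.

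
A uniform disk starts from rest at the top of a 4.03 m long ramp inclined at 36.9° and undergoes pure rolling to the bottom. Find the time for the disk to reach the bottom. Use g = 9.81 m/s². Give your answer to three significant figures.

t ≈ 1.43 s

Here I = (1/2)MR², so the shape factor k = I/(MR²) = 0.5.
Translational: Mg sinθ − f = Ma. Rotational about the CM: fR = Iα = kMRa, so f = kMa.
Hence a = g sinθ/(1+k) = 9.81×sin36.9°/1.5 = 3.927 m/s².
With constant a from rest, t = √(2L/a) = √(2·4.03/3.927) ≈ 1.43 s.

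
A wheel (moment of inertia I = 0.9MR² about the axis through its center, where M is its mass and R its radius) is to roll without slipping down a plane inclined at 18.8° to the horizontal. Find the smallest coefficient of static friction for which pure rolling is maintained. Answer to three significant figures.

μ_min ≈ 0.161

With I = 0.9MR², the ratio k = I/(MR²) is 0.9.
Along the incline Mg sinθ − f = Ma, and torque about the center fR = Iα = kMR²(a/R) gives f = kMa.
These give a = g sinθ/(1+k) and the required friction f = kMg sinθ/(1+k).
With N = Mg cosθ, the no-slip condition f ≤ μN gives μ_min = f/N = k tanθ/(1+k).
μ_min = 0.9 × tan18.8° / 1.9 ≈ 0.161.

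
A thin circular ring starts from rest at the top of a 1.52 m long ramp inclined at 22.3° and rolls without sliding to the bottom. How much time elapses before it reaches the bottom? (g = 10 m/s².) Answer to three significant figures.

t ≈ 1.27 s

For this body I = MR², i.e. k = I/(MR²) = 1.
Along the incline Mg sinθ − f = Ma, and torque about the center fR = Iα = kMR²(a/R) gives f = kMa.
Hence a = g sinθ/(1+k) = 10×sin22.3°/2 = 1.897 m/s².
Starting from rest, L = ½at², so t = √(2L/a) = √(2×1.52/1.897) ≈ 1.27 s.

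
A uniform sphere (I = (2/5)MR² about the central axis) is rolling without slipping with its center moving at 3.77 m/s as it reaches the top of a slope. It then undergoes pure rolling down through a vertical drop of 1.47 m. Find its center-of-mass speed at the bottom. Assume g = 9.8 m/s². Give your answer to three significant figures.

v ≈ 5.90 m/s

With I = (2/5)MR², the ratio k = I/(MR²) is 0.4.
Since it rolls without slipping, ω = v/R and KE = ½Mv² + ½Iω² = ½(1+k)Mv² = (7/10)Mv².
Energy conservation: (7/10)Mv₀² + Mgh = (7/10)Mv², so v² = v₀² + 2gh/(1+k).
v = √(3.77² + 2×9.8×1.47/1.4) = √34.79 ≈ 5.90 m/s.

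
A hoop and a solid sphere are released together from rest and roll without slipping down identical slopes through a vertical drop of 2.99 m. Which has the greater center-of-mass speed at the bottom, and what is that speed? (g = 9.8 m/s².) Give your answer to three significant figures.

the solid sphere, at v ≈ 6.47 m/s

For rolling without slipping, Mgh = ½(1+k)Mv² where k = I/(MR²), so v = √(2gh/(1+k)).
Hoop: k = 1, giving v = √(2×9.8×2.99/2) = 5.413 m/s.
Solid sphere: k = 0.4, giving v = √(2×9.8×2.99/1.4) = 6.47 m/s.
The smaller k wins: the solid sphere, at ≈ 6.47 m/s.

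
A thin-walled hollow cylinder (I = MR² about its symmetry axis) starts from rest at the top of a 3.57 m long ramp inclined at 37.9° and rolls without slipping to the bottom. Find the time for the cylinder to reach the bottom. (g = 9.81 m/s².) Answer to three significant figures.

t ≈ 1.54 s

For this body I = MR², i.e. k = I/(MR²) = 1.
Along the incline Mg sinθ − f = Ma, and torque about the center fR = Iα = kMR²(a/R) gives f = kMa.
Hence a = g sinθ/(1+k) = 9.81×sin37.9°/2 = 3.013 m/s².
Starting from rest, L = ½at², so t = √(2L/a) = √(2×3.57/3.013) ≈ 1.54 s.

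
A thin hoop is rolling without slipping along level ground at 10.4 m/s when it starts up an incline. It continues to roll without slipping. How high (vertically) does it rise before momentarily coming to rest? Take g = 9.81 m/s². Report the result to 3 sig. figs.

Here I = MR², so the shape factor k = I/(MR²) = 1.
Pure rolling means v = ωR; then KE = ½Mv² + ½I(v/R)² = ½(1+k)Mv² = Mv².
At the top the kinetic energy is zero, so Mv₀² = Mgh.
Thus h = (1+k)v₀²/(2g) = 2 × 10.4² / (2 × 9.81) ≈ 11.0 m.

h ≈ 11.0 m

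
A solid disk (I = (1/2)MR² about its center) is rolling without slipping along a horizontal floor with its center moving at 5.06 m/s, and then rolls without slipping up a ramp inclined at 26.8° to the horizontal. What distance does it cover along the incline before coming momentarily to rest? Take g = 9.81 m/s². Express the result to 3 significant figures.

The moment of inertia is (1/2)MR², giving k ≡ I/(MR²) = 0.5.
The rolling condition ω = v/R makes the rotational term ½I(v/R)² = ½kMv², so KE_total = ½(1+k)Mv² = (3/4)Mv².
Setting this equal to Mgh gives the vertical rise h = (1+k)v₀²/(2g) = 1.5×5.06²/(2×9.81) = 1.957 m.
Along the incline, d = h/sinθ = 1.957/sin26.8° ≈ 4.34 m.

d ≈ 4.34 m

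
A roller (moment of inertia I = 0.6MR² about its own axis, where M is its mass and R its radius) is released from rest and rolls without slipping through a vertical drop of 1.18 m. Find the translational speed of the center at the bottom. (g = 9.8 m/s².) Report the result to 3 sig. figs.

The moment of inertia is 0.6MR², giving k ≡ I/(MR²) = 0.6.
Rolling without slipping gives ω = v/R, so the total kinetic energy is ½Mv² + ½Iω² = ½(1+k)Mv² = (4/5)Mv².
Energy conservation: Mgh = (4/5)Mv², so v = √(2gh/(1+k)) = √(2 × 9.8 × 1.18 / 1.6) ≈ 3.80 m/s.

v ≈ 3.80 m/s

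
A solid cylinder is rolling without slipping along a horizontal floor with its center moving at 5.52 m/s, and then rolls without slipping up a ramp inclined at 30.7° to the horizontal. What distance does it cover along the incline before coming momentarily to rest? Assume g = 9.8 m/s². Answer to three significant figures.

The moment of inertia is (1/2)MR², giving k ≡ I/(MR²) = 0.5.
The rolling condition ω = v/R makes the rotational term ½I(v/R)² = ½kMv², so KE_total = ½(1+k)Mv² = (3/4)Mv².
Setting this equal to Mgh gives the vertical rise h = (1+k)v₀²/(2g) = 1.5×5.52²/(2×9.8) = 2.332 m.
The distance along the slope is d = h/sinθ = 2.332/sin30.7° ≈ 4.57 m.

d ≈ 4.57 m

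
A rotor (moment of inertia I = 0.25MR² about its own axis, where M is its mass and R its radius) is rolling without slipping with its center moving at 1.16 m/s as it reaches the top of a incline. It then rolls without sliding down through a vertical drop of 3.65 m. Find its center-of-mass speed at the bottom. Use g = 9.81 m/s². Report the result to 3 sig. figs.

For this body I = 0.25MR², i.e. k = I/(MR²) = 0.25.
The rolling condition ω = v/R makes the rotational term ½I(v/R)² = ½kMv², so KE_total = ½(1+k)Mv² = (5/8)Mv².
Energy conservation: (5/8)Mv₀² + Mgh = (5/8)Mv², so v² = v₀² + 2gh/(1+k).
v = √(1.16² + 2×9.81×3.65/1.25) = √58.64 ≈ 7.66 m/s.

v ≈ 7.66 m/s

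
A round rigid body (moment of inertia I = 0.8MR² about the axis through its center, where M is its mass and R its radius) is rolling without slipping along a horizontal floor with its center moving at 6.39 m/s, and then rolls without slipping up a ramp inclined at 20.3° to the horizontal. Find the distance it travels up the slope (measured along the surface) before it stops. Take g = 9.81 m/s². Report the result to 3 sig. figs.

The moment of inertia is 0.8MR², giving k ≡ I/(MR²) = 0.8.
Rolling without slipping gives ω = v/R, so the total kinetic energy is ½Mv² + ½Iω² = ½(1+k)Mv² = (9/10)Mv².
Setting this equal to Mgh gives the vertical rise h = (1+k)v₀²/(2g) = 1.8×6.39²/(2×9.81) = 3.746 m.
Along the incline, d = h/sinθ = 3.746/sin20.3° ≈ 10.8 m.

d ≈ 10.8 m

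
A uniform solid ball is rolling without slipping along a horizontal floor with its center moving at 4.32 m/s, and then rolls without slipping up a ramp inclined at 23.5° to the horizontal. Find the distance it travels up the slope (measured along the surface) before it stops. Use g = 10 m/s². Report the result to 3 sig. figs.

d ≈ 3.28 m

For this body I = (2/5)MR², i.e. k = I/(MR²) = 0.4.
Rolling without slipping gives ω = v/R, so the total kinetic energy is ½Mv² + ½Iω² = ½(1+k)Mv² = (7/10)Mv².
Setting this equal to Mgh gives the vertical rise h = (1+k)v₀²/(2g) = 1.4×4.32²/(2×10) = 1.306 m.
Along the incline, d = h/sinθ = 1.306/sin23.5° ≈ 3.28 m.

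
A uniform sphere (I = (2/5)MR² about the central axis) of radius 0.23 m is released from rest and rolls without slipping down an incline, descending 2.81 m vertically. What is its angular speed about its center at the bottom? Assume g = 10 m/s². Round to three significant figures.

ω ≈ 27.5 rad/s

With I = (2/5)MR², the ratio k = I/(MR²) is 0.4.
Rolling without slipping gives ω = v/R, so the total kinetic energy is ½Mv² + ½Iω² = ½(1+k)Mv² = (7/10)Mv².
Energy conservation Mgh = ½(1+k)Mv² gives v = √(2gh/(1+k)) = √(2 × 10 × 2.81 / 1.4) = 6.336 m/s.
The angular speed follows from ω = v/R = 6.336/0.23 ≈ 27.5 rad/s.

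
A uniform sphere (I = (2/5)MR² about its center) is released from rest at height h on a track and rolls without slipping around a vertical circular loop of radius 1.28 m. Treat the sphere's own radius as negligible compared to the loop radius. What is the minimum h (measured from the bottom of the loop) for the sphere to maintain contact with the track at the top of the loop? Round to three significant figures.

h_min ≈ 3.46 m

The moment of inertia is (2/5)MR², giving k ≡ I/(MR²) = 0.4.
At the top, contact is just lost when gravity alone supplies the centripetal force: Mg = Mv_top²/r, i.e. v_top² = gr.
With ω = v/R, the kinetic energy at speed v is ½(1+k)Mv² = (7/10)Mv².
Energy conservation from release (height h) to the top (height 2r): Mgh = Mg(2r) + (7/10)M·gr.
Thus h_min = 2r + (1+k)r/2 = r(2 + 1.4/2) = 1.28 × 2.7 ≈ 3.46 m.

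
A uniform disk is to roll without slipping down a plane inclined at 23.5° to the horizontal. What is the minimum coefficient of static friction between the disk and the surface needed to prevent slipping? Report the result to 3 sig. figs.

μ_min ≈ 0.145

The moment of inertia is (1/2)MR², giving k ≡ I/(MR²) = 0.5.
Translational: Mg sinθ − f = Ma. Rotational about the CM: fR = Iα = kMRa, so f = kMa.
These give a = g sinθ/(1+k) and the required friction f = kMg sinθ/(1+k).
With N = Mg cosθ, the no-slip condition f ≤ μN gives μ_min = f/N = k tanθ/(1+k).
μ_min = 0.5 × tan23.5° / 1.5 ≈ 0.145.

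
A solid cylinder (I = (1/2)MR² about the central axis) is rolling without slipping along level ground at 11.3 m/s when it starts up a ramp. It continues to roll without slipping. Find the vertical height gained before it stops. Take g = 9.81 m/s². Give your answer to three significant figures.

h ≈ 9.76 m

With I = (1/2)MR², the ratio k = I/(MR²) is 0.5.
Since it rolls without slipping, ω = v/R and KE = ½Mv² + ½Iω² = ½(1+k)Mv² = (3/4)Mv².
At the top the kinetic energy is zero, so (3/4)Mv₀² = Mgh.
Thus h = (1+k)v₀²/(2g) = 1.5 × 11.3² / (2 × 9.81) ≈ 9.76 m.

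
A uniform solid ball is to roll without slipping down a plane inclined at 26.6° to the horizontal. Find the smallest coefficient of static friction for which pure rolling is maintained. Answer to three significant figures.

The moment of inertia is (2/5)MR², giving k ≡ I/(MR²) = 0.4.
Along the incline Mg sinθ − f = Ma, and torque about the center fR = Iα = kMR²(a/R) gives f = kMa.
These give a = g sinθ/(1+k) and the required friction f = kMg sinθ/(1+k).
With N = Mg cosθ, the no-slip condition f ≤ μN gives μ_min = f/N = k tanθ/(1+k).
μ_min = 0.4 × tan26.6° / 1.4 ≈ 0.143.

μ_min ≈ 0.143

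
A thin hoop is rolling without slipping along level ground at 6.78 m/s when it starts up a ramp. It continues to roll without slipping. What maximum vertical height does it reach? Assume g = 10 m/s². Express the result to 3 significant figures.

h ≈ 4.60 m

The moment of inertia is MR², giving k ≡ I/(MR²) = 1.
Since it rolls without slipping, ω = v/R and KE = ½Mv² + ½Iω² = ½(1+k)Mv² = Mv².
At the top the kinetic energy is zero, so Mv₀² = Mgh.
Thus h = (1+k)v₀²/(2g) = 2 × 6.78² / (2 × 10) ≈ 4.60 m.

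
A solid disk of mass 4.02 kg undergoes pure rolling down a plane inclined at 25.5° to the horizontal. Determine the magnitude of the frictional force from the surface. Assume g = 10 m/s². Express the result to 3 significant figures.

With I = (1/2)MR², the ratio k = I/(MR²) is 0.5.
Along the incline Mg sinθ − f = Ma, and torque about the center fR = Iα = kMR²(a/R) gives f = kMa.
Combining, a = g sinθ/(1+k) and f = kMa = kMg sinθ/(1+k).
f = 0.5 × 4.02 × 10 × sin25.5° / 1.5 ≈ 5.77 N.

f ≈ 5.77 N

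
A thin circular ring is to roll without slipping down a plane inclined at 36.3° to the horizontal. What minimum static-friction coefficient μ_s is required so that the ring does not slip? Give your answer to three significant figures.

With I = MR², the ratio k = I/(MR²) is 1.
Translational: Mg sinθ − f = Ma. Rotational about the CM: fR = Iα = kMRa, so f = kMa.
These give a = g sinθ/(1+k) and the required friction f = kMg sinθ/(1+k).
The normal force is N = Mg cosθ, so μ_min = f/N = k tanθ/(1+k).
μ_min = 1 × tan36.3° / 2 ≈ 0.367.

μ_min ≈ 0.367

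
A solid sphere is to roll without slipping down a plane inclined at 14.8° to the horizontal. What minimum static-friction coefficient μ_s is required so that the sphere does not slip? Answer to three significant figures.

μ_min ≈ 0.0755

The moment of inertia is (2/5)MR², giving k ≡ I/(MR²) = 0.4.
Newton's second law down the slope: Mg sinθ − f = Ma. The torque equation fR = Iα (with α = a/R) gives f = kMa.
These give a = g sinθ/(1+k) and the required friction f = kMg sinθ/(1+k).
The normal force is N = Mg cosθ, so μ_min = f/N = k tanθ/(1+k).
μ_min = 0.4 × tan14.8° / 1.4 ≈ 0.0755.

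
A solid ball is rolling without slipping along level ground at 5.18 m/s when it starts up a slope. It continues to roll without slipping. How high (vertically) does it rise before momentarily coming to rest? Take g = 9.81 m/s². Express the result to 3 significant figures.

The moment of inertia is (2/5)MR², giving k ≡ I/(MR²) = 0.4.
Pure rolling means v = ωR; then KE = ½Mv² + ½I(v/R)² = ½(1+k)Mv² = (7/10)Mv².
At the top the kinetic energy is zero, so (7/10)Mv₀² = Mgh.
Thus h = (1+k)v₀²/(2g) = 1.4 × 5.18² / (2 × 9.81) ≈ 1.91 m.

h ≈ 1.91 m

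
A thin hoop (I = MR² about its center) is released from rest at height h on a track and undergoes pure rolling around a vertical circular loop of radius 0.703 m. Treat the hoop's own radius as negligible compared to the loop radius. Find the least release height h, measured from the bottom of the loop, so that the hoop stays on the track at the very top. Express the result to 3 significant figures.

h_min ≈ 2.11 m

The moment of inertia is MR², giving k ≡ I/(MR²) = 1.
At the top, contact is just lost when gravity alone supplies the centripetal force: Mg = Mv_top²/r, i.e. v_top² = gr.
With ω = v/R, the kinetic energy at speed v is ½(1+k)Mv² = Mv².
Energy conservation from release (height h) to the top (height 2r): Mgh = Mg(2r) + M·gr.
Thus h_min = 2r + (1+k)r/2 = r(2 + 2/2) = 0.703 × 3 ≈ 2.11 m.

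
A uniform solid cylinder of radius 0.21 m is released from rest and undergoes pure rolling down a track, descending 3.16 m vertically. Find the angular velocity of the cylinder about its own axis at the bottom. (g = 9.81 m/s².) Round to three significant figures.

With I = (1/2)MR², the ratio k = I/(MR²) is 0.5.
Since it rolls without slipping, ω = v/R and KE = ½Mv² + ½Iω² = ½(1+k)Mv² = (3/4)Mv².
Energy conservation Mgh = ½(1+k)Mv² gives v = √(2gh/(1+k)) = √(2 × 9.81 × 3.16 / 1.5) = 6.429 m/s.
Then ω = v/R = 6.429 / 0.21 ≈ 30.6 rad/s.

ω ≈ 30.6 rad/s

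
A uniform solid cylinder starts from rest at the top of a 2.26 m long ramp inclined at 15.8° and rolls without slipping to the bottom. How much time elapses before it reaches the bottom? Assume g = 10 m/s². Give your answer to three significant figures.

t ≈ 1.58 s

For this body I = (1/2)MR², i.e. k = I/(MR²) = 0.5.
Newton's second law down the slope: Mg sinθ − f = Ma. The torque equation fR = Iα (with α = a/R) gives f = kMa.
Hence a = g sinθ/(1+k) = 10×sin15.8°/1.5 = 1.815 m/s².
With constant a from rest, t = √(2L/a) = √(2·2.26/1.815) ≈ 1.58 s.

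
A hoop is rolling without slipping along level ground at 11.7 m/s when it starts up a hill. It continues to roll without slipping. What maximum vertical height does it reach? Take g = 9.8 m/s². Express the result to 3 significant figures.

h ≈ 14.0 m

Here I = MR², so the shape factor k = I/(MR²) = 1.
The rolling condition ω = v/R makes the rotational term ½I(v/R)² = ½kMv², so KE_total = ½(1+k)Mv² = Mv².
All of this converts to potential energy at the highest point: Mv₀² = Mgh.
Thus h = (1+k)v₀²/(2g) = 2 × 11.7² / (2 × 9.8) ≈ 14.0 m.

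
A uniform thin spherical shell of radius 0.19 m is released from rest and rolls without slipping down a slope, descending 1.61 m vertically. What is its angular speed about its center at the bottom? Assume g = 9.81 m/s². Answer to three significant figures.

ω ≈ 22.9 rad/s

Here I = (2/3)MR², so the shape factor k = I/(MR²) = 2/3.
The rolling condition ω = v/R makes the rotational term ½I(v/R)² = ½kMv², so KE_total = ½(1+k)Mv² = (5/6)Mv².
Energy conservation Mgh = ½(1+k)Mv² gives v = √(2gh/(1+k)) = √(2 × 9.81 × 1.61 / 1.667) = 4.353 m/s.
Then ω = v/R = 4.353 / 0.19 ≈ 22.9 rad/s.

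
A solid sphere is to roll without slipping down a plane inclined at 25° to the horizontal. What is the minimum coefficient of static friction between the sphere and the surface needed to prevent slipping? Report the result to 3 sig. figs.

μ_min ≈ 0.133

With I = (2/5)MR², the ratio k = I/(MR²) is 0.4.
Translational: Mg sinθ − f = Ma. Rotational about the CM: fR = Iα = kMRa, so f = kMa.
These give a = g sinθ/(1+k) and the required friction f = kMg sinθ/(1+k).
With N = Mg cosθ, the no-slip condition f ≤ μN gives μ_min = f/N = k tanθ/(1+k).
μ_min = 0.4 × tan25° / 1.4 ≈ 0.133.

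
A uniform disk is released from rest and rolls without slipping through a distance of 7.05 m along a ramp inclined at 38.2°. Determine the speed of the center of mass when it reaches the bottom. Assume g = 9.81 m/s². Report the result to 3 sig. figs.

v ≈ 7.55 m/s

For this body I = (1/2)MR², i.e. k = I/(MR²) = 0.5.
The rolling condition ω = v/R makes the rotational term ½I(v/R)² = ½kMv², so KE_total = ½(1+k)Mv² = (3/4)Mv².
The vertical drop is h = L sinθ = 7.05 × sin38.2° = 4.36 m.
Setting Mgh = (3/4)Mv² gives v = √(2gh/(1+k)) = √(2·9.81·4.36/1.5) ≈ 7.55 m/s.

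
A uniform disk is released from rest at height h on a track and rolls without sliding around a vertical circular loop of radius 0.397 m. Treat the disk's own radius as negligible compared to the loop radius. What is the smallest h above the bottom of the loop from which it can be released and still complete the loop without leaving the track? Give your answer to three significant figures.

For this body I = (1/2)MR², i.e. k = I/(MR²) = 0.5.
At the top, contact is just lost when gravity alone supplies the centripetal force: Mg = Mv_top²/r, i.e. v_top² = gr.
With ω = v/R, the kinetic energy at speed v is ½(1+k)Mv² = (3/4)Mv².
Energy conservation from release (height h) to the top (height 2r): Mgh = Mg(2r) + (3/4)M·gr.
Thus h_min = 2r + (1+k)r/2 = r(2 + 1.5/2) = 0.397 × 2.75 ≈ 1.09 m.

h_min ≈ 1.09 m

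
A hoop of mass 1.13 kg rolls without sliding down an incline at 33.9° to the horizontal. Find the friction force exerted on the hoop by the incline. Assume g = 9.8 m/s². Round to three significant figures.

f ≈ 3.09 N

The moment of inertia is MR², giving k ≡ I/(MR²) = 1.
Along the incline Mg sinθ − f = Ma, and torque about the center fR = Iα = kMR²(a/R) gives f = kMa.
Combining, a = g sinθ/(1+k) and f = kMa = kMg sinθ/(1+k).
f = 1 × 1.13 × 9.8 × sin33.9° / 2 ≈ 3.09 N.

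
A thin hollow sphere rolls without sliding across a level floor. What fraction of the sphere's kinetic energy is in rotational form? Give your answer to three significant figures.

For this body I = (2/3)MR², i.e. k = I/(MR²) = 2/3.
With ω = v/R, KE_trans = ½Mv² and KE_rot = ½Iω² = ½kMv², so KE_total = ½(1+k)Mv².
The rotational fraction is therefore k/(1+k) = (2/3)/1.667 ≈ 0.400.

fraction ≈ 0.400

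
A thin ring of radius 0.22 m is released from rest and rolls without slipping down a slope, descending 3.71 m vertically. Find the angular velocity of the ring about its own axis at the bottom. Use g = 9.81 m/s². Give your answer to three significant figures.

For this body I = MR², i.e. k = I/(MR²) = 1.
Pure rolling means v = ωR; then KE = ½Mv² + ½I(v/R)² = ½(1+k)Mv² = Mv².
Energy conservation Mgh = ½(1+k)Mv² gives v = √(2gh/(1+k)) = √(2 × 9.81 × 3.71 / 2) = 6.033 m/s.
Then ω = v/R = 6.033 / 0.22 ≈ 27.4 rad/s.

ω ≈ 27.4 rad/s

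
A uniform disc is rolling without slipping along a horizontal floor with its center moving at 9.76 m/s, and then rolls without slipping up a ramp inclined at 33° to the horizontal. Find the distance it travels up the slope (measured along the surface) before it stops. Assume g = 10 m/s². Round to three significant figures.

d ≈ 13.1 m

With I = (1/2)MR², the ratio k = I/(MR²) is 0.5.
Since it rolls without slipping, ω = v/R and KE = ½Mv² + ½Iω² = ½(1+k)Mv² = (3/4)Mv².
Setting this equal to Mgh gives the vertical rise h = (1+k)v₀²/(2g) = 1.5×9.76²/(2×10) = 7.144 m.
The distance along the slope is d = h/sinθ = 7.144/sin33° ≈ 13.1 m.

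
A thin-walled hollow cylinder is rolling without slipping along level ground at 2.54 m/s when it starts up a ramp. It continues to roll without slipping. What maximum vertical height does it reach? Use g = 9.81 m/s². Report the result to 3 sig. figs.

h ≈ 0.658 m

Here I = MR², so the shape factor k = I/(MR²) = 1.
Rolling without slipping gives ω = v/R, so the total kinetic energy is ½Mv² + ½Iω² = ½(1+k)Mv² = Mv².
All of this converts to potential energy at the highest point: Mv₀² = Mgh.
Thus h = (1+k)v₀²/(2g) = 2 × 2.54² / (2 × 9.81) ≈ 0.658 m.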